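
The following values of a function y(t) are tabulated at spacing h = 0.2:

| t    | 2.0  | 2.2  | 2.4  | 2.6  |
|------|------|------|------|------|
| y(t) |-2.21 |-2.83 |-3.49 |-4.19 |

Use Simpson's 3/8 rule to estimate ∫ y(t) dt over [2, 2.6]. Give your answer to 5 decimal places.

-1.90200

h = 0.2, n = 3.
(3h/8)·[y₀ + 3y₁ + 3y₂ + y₃] = 0.075·(-25.36) = -1.90200.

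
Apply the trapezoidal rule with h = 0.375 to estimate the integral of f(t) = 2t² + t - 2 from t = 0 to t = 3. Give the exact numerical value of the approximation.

h = (3 − 0)/8 = 0.375.
Nodes t₀,…,t₈ = 0, 0.375, 0.75, 1.125, 1.5, 1.875, 2.25, 2.625, 3.
f(t) = 2t² + t - 2: f₀=-2, f₁=-1.34375, f₂=-0.125, f₃=1.65625, f₄=4, f₅=6.90625, f₆=10.375, f₇=14.40625, f₈=19.
(h/2)·[f₀ + 2f₁ + 2f₂ + 2f₃ + 2f₄ + 2f₅ + 2f₆ + 2f₇ + f₈] = 0.1875·(88.75) = 16.640625.

16.640625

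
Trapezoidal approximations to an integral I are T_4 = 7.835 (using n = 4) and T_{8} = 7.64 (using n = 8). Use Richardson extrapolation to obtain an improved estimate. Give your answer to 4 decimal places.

R = (4·T_{8} − T_4) / 3 = (4·7.64 − 7.835)/3 = (22.725)/3 = 7.5750.

7.5750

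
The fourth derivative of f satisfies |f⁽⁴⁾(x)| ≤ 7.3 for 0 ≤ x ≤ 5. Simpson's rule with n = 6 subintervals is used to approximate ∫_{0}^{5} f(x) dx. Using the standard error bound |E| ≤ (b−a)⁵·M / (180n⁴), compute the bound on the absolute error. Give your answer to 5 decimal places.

|E| ≤ (5)⁵·7.3 / (180·6⁴) = 22812.5/233280 = 0.09779.

0.09779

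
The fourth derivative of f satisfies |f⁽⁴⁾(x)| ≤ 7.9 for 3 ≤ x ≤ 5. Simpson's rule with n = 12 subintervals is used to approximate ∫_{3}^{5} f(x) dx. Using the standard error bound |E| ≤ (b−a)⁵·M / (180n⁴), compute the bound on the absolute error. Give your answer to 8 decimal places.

|E| ≤ (2)⁵·7.9 / (180·12⁴) = 252.8/3732480 = 0.00006773.

0.00006773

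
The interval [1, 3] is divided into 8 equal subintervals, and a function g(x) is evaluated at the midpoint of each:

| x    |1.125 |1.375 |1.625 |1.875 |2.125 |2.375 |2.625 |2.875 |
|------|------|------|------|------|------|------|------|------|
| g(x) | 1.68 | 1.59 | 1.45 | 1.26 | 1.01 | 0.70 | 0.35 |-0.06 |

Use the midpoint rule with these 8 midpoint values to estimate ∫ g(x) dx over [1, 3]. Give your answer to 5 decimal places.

1.99500

h = 0.25, n = 8.
h·[y(m₁) + y(m₂) + y(m₃) + y(m₄) + y(m₅) + y(m₆) + y(m₇) + y(m₈)] = 0.25·(7.98) = 1.99500.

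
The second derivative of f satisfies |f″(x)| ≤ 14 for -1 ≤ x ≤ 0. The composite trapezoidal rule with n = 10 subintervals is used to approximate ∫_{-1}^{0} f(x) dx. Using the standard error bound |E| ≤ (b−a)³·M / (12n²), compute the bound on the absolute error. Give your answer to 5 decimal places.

|E| ≤ (1)³·14 / (12·10²) = 14/1200 = 0.01167.

0.01167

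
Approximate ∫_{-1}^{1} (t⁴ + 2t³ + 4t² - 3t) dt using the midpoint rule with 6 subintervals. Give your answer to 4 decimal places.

2.9563

h = (1 − (-1))/6 = 0.333333.
Midpoints m₁,…,m₆ = -0.833333, -0.5, -0.166667, 0.166667, 0.5, 0.833333.
f(m₁)=4.602623, f(m₂)=2.3125, f(m₃)=0.602623, f(m₄)=-0.378858, f(m₅)=-0.1875, f(m₆)=1.917438.
h·[f(m₁) + f(m₂) + f(m₃) + f(m₄) + f(m₅) + f(m₆)] = 0.333333·(8.868827) = 2.9563.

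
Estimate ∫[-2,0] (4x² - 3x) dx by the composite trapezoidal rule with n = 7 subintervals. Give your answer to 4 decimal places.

h = (0 − (-2))/7 = 0.285714.
Nodes x₀,…,x₇ = -2, -1.714286, -1.428571, -1.142857, -0.857143, -0.571429, -0.285714, 0.
f(x) = 4x² - 3x: f₀=22, f₁=16.897959, f₂=12.448980, f₃=8.653061, f₄=5.510204, f₅=3.020408, f₆=1.183673, f₇=0.
(h/2)·[f₀ + 2f₁ + 2f₂ + 2f₃ + 2f₄ + 2f₅ + 2f₆ + f₇] = 0.142857·(117.428571) = 16.7755.

16.7755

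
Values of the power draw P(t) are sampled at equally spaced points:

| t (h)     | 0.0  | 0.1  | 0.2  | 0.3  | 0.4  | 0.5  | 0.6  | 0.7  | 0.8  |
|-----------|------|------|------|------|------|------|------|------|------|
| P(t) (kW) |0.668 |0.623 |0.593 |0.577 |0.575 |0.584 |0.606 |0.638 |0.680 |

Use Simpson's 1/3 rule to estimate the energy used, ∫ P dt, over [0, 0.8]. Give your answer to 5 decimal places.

0.48613

h = 0.1, n = 8.
(h/3)·[y₀ + 4y₁ + 2y₂ + 4y₃ + 2y₄ + 4y₅ + 2y₆ + 4y₇ + y₈] = 0.033333·(14.584) = 0.48613.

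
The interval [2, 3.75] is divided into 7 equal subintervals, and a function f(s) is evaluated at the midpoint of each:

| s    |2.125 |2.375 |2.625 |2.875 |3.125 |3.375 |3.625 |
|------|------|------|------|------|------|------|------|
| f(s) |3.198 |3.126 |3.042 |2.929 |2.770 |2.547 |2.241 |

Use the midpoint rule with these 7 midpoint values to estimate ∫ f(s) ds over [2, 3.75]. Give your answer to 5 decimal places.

4.96325

h = 0.25, n = 7.
h·[y(m₁) + y(m₂) + y(m₃) + y(m₄) + y(m₅) + y(m₆) + y(m₇)] = 0.25·(19.853) = 4.96325.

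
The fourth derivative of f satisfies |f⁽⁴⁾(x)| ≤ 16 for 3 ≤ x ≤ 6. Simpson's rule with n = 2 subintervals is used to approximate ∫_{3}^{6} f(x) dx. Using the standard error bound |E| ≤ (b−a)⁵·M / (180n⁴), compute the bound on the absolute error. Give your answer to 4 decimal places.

1.3500

|E| ≤ (3)⁵·16 / (180·2⁴) = 3888/2880 = 1.3500.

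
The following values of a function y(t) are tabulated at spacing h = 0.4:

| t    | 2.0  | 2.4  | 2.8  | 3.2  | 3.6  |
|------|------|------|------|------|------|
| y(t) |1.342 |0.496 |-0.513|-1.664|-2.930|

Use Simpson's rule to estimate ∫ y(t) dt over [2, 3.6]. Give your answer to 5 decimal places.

h = 0.4, n = 4.
(h/3)·[y₀ + 4y₁ + 2y₂ + 4y₃ + y₄] = 0.133333·(-7.286) = -0.97147.

-0.97147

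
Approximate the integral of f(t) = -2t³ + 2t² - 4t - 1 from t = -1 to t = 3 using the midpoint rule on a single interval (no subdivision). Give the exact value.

-20

M = (b−a)·f(1) = 4·(-5) = -20.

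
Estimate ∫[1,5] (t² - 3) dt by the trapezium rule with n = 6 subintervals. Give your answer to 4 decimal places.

h = (5 − 1)/6 = 0.666667.
Nodes t₀,…,t₆ = 1, 1.666667, 2.333333, 3, 3.666667, 4.333333, 5.
f(t) = t² - 3: f₀=-2, f₁=-0.222222, f₂=2.444444, f₃=6, f₄=10.444444, f₅=15.777778, f₆=22.
(h/2)·[f₀ + 2f₁ + 2f₂ + 2f₃ + 2f₄ + 2f₅ + f₆] = 0.333333·(88.888889) = 29.6296.

29.6296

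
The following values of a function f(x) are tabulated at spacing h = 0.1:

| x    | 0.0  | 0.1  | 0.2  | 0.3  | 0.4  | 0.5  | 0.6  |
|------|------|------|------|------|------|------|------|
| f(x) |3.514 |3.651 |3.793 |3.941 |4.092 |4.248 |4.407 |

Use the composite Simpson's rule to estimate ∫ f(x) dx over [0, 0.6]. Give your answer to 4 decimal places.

h = 0.1, n = 6.
(h/3)·[y₀ + 4y₁ + 2y₂ + 4y₃ + 2y₄ + 4y₅ + y₆] = 0.033333·(71.051) = 2.3684.

2.3684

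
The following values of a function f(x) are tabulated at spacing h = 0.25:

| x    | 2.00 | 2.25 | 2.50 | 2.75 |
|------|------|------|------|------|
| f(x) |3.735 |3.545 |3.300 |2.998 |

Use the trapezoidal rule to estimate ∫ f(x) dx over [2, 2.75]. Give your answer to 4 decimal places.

2.5529

h = 0.25, n = 3.
(h/2)·[y₀ + 2y₁ + 2y₂ + y₃] = 0.125·(20.423) = 2.5529.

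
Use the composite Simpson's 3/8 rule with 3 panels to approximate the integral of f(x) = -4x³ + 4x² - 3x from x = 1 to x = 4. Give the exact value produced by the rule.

h = (4 − 1)/3 = 1.
Nodes x₀,…,x₃ = 1, 2, 3, 4.
f(x) = -4x³ + 4x² - 3x: f₀=-3, f₁=-22, f₂=-81, f₃=-204.
(3h/8)·[f₀ + 3f₁ + 3f₂ + f₃] = 0.375·(-516) = -193.5.

-193.5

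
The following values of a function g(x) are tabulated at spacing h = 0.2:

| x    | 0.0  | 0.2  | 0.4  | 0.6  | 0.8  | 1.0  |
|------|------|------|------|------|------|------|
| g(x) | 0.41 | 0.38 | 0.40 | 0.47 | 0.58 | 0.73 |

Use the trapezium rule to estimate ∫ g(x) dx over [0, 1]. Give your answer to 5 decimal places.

h = 0.2, n = 5.
(h/2)·[y₀ + 2y₁ + 2y₂ + 2y₃ + 2y₄ + y₅] = 0.1·(4.80) = 0.48000.

0.48000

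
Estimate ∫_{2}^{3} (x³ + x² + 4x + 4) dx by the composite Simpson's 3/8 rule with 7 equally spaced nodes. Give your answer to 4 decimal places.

h = (3 − 2)/6 = 0.166667.
Nodes x₀,…,x₆ = 2, 2.166667, 2.333333, 2.5, 2.666667, 2.833333, 3.
f(x) = x³ + x² + 4x + 4: f₀=24, f₁=27.532407, f₂=31.481481, f₃=35.875, f₄=40.740741, f₅=46.106481, f₆=52.
(3h/8)·[f₀ + 3f₁ + 3f₂ + 2f₃ + 3f₄ + 3f₅ + f₆] = 0.0625·(585.333333) = 36.5833.

36.5833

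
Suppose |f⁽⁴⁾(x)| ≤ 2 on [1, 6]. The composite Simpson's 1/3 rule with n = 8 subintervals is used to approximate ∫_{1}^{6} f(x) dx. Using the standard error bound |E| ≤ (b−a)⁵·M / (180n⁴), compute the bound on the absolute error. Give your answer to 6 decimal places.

|E| ≤ (5)⁵·2 / (180·8⁴) = 6250/737280 = 0.008477.

0.008477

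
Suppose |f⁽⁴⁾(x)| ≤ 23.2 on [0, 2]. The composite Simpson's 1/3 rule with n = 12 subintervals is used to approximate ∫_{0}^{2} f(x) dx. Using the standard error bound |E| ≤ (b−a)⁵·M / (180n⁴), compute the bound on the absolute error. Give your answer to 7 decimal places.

0.0001989

|E| ≤ (2)⁵·23.2 / (180·12⁴) = 742.4/3732480 = 0.0001989.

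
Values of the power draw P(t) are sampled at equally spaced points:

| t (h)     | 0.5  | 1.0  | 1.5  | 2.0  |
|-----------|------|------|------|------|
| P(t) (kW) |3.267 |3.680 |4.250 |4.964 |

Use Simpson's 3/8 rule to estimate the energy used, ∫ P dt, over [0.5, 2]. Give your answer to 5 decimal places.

6.00394

h = 0.5, n = 3.
(3h/8)·[y₀ + 3y₁ + 3y₂ + y₃] = 0.1875·(32.021) = 6.00394.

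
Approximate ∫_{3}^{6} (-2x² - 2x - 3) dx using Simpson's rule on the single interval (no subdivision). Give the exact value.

S = (b−a)/6 · [f(3) + 4f(4.5) + f(6)] = 0.5·[(-27) + 4·(-52.5) + (-87)] = -162.

-162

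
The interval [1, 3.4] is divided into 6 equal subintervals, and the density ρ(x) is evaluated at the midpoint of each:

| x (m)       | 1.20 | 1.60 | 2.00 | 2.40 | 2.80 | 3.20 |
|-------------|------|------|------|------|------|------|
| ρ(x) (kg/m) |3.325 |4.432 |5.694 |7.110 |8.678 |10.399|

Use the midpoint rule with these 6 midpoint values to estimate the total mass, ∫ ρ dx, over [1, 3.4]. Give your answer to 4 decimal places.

h = 0.4, n = 6.
h·[y(m₁) + y(m₂) + y(m₃) + y(m₄) + y(m₅) + y(m₆)] = 0.4·(39.638) = 15.8552.

15.8552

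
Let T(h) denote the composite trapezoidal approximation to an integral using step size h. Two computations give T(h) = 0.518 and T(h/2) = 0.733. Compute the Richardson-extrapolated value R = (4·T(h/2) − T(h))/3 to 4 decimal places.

0.8047

R = (4·T(h/2) − T(h)) / 3 = (4·0.733 − 0.518)/3 = (2.414)/3 = 0.8047.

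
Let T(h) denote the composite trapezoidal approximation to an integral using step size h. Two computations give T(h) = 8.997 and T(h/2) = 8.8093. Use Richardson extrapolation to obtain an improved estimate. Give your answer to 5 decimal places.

R = (4·T(h/2) − T(h)) / 3 = (4·8.8093 − 8.997)/3 = (26.2402)/3 = 8.74673.

8.74673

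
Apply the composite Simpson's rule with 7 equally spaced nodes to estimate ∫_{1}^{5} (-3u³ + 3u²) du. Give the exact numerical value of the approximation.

-344

h = (5 − 1)/6 = 0.666667.
Nodes u₀,…,u₆ = 1, 1.666667, 2.333333, 3, 3.666667, 4.333333, 5.
f(u) = -3u³ + 3u²: f₀=0, f₁=-5.555556, f₂=-21.777778, f₃=-54, f₄=-107.555556, f₅=-187.777778, f₆=-300.
(h/3)·[f₀ + 4f₁ + 2f₂ + 4f₃ + 2f₄ + 4f₅ + f₆] = 0.222222·(-1548) = -344.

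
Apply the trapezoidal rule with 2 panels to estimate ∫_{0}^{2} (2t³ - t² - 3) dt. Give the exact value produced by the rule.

h = (2 − 0)/2 = 1.
Nodes t₀,…,t₂ = 0, 1, 2.
f(t) = 2t³ - t² - 3: f₀=-3, f₁=-2, f₂=9.
(h/2)·[f₀ + 2f₁ + f₂] = 0.5·(2) = 1.

1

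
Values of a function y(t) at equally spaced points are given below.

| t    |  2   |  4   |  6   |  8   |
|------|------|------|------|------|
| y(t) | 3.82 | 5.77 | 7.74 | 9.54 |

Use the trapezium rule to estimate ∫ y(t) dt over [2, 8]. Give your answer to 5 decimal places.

40.38000

h = 2, n = 3.
(h/2)·[y₀ + 2y₁ + 2y₂ + y₃] = 1·(40.38) = 40.38000.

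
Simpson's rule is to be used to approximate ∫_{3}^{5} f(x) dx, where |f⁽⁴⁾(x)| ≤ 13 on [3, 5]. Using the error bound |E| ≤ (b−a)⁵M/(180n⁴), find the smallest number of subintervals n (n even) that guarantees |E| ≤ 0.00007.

Need 416/(180n⁴) ≤ 0.00007.
n⁴ ≥ 416/(180·0.00007) = 33015.9 ⇒ n ≥ 13.4797, so the smallest even n is 14. (n must be even for Simpson's rule.)

14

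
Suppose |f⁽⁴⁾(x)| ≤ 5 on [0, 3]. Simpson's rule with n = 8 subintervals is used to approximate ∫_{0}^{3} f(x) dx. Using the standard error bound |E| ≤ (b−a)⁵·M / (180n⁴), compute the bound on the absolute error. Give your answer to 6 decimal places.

|E| ≤ (3)⁵·5 / (180·8⁴) = 1215/737280 = 0.001648.

0.001648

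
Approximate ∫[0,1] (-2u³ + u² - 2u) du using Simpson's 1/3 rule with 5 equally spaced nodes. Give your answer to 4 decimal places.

h = (1 − 0)/4 = 0.25.
Nodes u₀,…,u₄ = 0, 0.25, 0.5, 0.75, 1.
f(u) = -2u³ + u² - 2u: f₀=0, f₁=-0.46875, f₂=-1, f₃=-1.78125, f₄=-3.
(h/3)·[f₀ + 4f₁ + 2f₂ + 4f₃ + f₄] = 0.083333·(-14) = -1.1667.

-1.1667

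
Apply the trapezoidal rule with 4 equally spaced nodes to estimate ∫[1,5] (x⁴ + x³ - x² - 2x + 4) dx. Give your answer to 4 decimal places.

h = (5 − 1)/3 = 1.333333.
Nodes x₀,…,x₃ = 1, 2.333333, 3.666667, 5.
f(x) = x⁴ + x³ - x² - 2x + 4: f₀=3, f₁=36.234568, f₂=213.271605, f₃=719.
(h/2)·[f₀ + 2f₁ + 2f₂ + f₃] = 0.666667·(1221.012346) = 814.0082.

814.0082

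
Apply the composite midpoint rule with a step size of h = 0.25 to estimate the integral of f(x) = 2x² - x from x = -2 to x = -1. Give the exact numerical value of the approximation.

h = (-1 − (-2))/4 = 0.25.
Midpoints m₁,…,m₄ = -1.875, -1.625, -1.375, -1.125.
f(m₁)=8.90625, f(m₂)=6.90625, f(m₃)=5.15625, f(m₄)=3.65625.
h·[f(m₁) + f(m₂) + f(m₃) + f(m₄)] = 0.25·(24.625) = 6.15625.

6.15625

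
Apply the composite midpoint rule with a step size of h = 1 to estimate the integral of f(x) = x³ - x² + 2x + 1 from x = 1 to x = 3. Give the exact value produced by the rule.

20.5

h = (3 − 1)/2 = 1.
Midpoints m₁,…,m₂ = 1.5, 2.5.
f(m₁)=5.125, f(m₂)=15.375.
h·[f(m₁) + f(m₂)] = 1·(20.5) = 20.5.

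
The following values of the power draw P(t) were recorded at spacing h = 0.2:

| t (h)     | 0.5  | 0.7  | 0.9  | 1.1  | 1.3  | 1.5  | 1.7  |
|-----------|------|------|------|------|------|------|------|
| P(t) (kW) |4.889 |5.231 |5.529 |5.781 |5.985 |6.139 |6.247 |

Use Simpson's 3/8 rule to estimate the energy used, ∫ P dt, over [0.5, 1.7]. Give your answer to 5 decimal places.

h = 0.2, n = 6.
(3h/8)·[y₀ + 3y₁ + 3y₂ + 2y₃ + 3y₄ + 3y₅ + y₆] = 0.075·(91.350) = 6.85125.

6.85125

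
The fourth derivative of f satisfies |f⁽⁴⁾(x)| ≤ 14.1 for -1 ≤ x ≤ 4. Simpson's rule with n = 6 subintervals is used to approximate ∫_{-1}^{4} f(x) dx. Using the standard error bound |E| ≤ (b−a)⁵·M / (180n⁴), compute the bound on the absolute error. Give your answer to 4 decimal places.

0.1889

|E| ≤ (5)⁵·14.1 / (180·6⁴) = 44062.5/233280 = 0.1889.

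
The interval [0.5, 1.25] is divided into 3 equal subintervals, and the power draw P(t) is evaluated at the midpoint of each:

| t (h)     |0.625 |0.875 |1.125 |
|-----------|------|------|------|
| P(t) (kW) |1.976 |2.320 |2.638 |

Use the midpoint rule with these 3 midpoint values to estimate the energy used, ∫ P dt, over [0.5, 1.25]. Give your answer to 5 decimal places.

1.73350

h = 0.25, n = 3.
h·[y(m₁) + y(m₂) + y(m₃)] = 0.25·(6.934) = 1.73350.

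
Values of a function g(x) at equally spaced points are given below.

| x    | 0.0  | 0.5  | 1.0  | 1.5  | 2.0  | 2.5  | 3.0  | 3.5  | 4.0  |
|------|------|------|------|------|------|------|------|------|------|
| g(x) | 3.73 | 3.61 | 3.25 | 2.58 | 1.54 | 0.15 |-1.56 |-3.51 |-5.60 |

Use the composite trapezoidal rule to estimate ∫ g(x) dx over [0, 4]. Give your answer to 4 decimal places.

h = 0.5, n = 8.
(h/2)·[y₀ + 2y₁ + 2y₂ + 2y₃ + 2y₄ + 2y₅ + 2y₆ + 2y₇ + y₈] = 0.25·(10.25) = 2.5625.

2.5625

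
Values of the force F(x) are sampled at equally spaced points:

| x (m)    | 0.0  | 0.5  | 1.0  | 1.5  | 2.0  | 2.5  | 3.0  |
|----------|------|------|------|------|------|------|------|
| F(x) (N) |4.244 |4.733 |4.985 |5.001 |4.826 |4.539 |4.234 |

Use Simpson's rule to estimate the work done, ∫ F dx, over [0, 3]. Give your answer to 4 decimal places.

14.1987

h = 0.5, n = 6.
(h/3)·[y₀ + 4y₁ + 2y₂ + 4y₃ + 2y₄ + 4y₅ + y₆] = 0.166667·(85.192) = 14.1987.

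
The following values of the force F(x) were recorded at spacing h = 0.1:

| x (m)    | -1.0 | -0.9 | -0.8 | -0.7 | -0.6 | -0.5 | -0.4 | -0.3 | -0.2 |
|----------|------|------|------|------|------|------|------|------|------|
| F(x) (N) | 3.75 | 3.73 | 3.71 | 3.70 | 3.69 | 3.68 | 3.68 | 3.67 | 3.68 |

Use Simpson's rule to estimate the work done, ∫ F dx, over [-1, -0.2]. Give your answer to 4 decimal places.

h = 0.1, n = 8.
(h/3)·[y₀ + 4y₁ + 2y₂ + 4y₃ + 2y₄ + 4y₅ + 2y₆ + 4y₇ + y₈] = 0.033333·(88.71) = 2.9570.

2.9570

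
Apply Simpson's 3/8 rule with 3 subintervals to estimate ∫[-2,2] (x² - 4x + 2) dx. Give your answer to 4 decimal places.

h = (2 − (-2))/3 = 1.333333.
Nodes x₀,…,x₃ = -2, -0.666667, 0.666667, 2.
f(x) = x² - 4x + 2: f₀=14, f₁=5.111111, f₂=-0.222222, f₃=-2.
(3h/8)·[f₀ + 3f₁ + 3f₂ + f₃] = 0.5·(26.666667) = 13.3333.

13.3333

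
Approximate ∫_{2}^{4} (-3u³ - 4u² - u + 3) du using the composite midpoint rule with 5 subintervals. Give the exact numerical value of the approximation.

-253.84

h = (4 − 2)/5 = 0.4.
Midpoints m₁,…,m₅ = 2.2, 2.6, 3, 3.4, 3.8.
f(m₁)=-50.504, f(m₂)=-79.368, f(m₃)=-117, f(m₄)=-164.552, f(m₅)=-223.176.
h·[f(m₁) + f(m₂) + f(m₃) + f(m₄) + f(m₅)] = 0.4·(-634.6) = -253.84.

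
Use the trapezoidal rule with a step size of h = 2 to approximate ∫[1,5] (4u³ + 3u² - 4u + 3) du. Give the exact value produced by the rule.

h = (5 − 1)/2 = 2.
Nodes u₀,…,u₂ = 1, 3, 5.
f(u) = 4u³ + 3u² - 4u + 3: f₀=6, f₁=126, f₂=558.
(h/2)·[f₀ + 2f₁ + f₂] = 1·(816) = 816.

816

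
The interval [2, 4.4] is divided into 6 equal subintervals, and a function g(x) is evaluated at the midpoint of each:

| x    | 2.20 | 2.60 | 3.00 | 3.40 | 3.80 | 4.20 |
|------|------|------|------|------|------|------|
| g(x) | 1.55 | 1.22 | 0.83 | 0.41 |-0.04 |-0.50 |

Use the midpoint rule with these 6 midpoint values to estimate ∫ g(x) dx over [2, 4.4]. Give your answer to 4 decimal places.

h = 0.4, n = 6.
h·[y(m₁) + y(m₂) + y(m₃) + y(m₄) + y(m₅) + y(m₆)] = 0.4·(3.47) = 1.3880.

1.3880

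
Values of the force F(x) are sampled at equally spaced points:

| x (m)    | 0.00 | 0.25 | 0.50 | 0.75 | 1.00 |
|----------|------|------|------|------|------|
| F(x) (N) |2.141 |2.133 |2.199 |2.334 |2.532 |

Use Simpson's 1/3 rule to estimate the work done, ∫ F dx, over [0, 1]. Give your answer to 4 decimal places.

2.2449

h = 0.25, n = 4.
(h/3)·[y₀ + 4y₁ + 2y₂ + 4y₃ + y₄] = 0.083333·(26.939) = 2.2449.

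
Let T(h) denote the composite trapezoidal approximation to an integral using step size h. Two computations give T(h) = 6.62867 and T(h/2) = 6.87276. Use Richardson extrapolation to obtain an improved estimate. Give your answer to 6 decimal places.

R = (4·T(h/2) − T(h)) / 3 = (4·6.87276 − 6.62867)/3 = (20.86237)/3 = 6.954123.

6.954123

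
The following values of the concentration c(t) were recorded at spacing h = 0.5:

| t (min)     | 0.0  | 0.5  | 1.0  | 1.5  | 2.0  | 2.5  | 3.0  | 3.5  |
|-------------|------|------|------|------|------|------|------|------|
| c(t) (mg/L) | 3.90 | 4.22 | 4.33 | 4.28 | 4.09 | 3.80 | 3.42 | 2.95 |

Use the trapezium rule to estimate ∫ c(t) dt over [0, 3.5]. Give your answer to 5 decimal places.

13.78250

h = 0.5, n = 7.
(h/2)·[y₀ + 2y₁ + 2y₂ + 2y₃ + 2y₄ + 2y₅ + 2y₆ + y₇] = 0.25·(55.13) = 13.78250.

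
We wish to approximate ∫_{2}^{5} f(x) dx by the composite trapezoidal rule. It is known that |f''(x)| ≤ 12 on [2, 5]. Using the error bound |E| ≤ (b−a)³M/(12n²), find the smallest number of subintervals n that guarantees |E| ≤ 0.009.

55

Need 324/(12n²) ≤ 0.009.
n² ≥ 324/(12·0.009) = 3000 ⇒ n ≥ 54.7723, so the smallest n is 55.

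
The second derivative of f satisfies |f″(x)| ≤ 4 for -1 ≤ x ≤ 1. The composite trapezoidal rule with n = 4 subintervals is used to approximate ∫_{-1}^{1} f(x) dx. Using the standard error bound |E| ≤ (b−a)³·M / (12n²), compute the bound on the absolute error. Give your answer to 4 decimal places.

0.1667

|E| ≤ (2)³·4 / (12·4²) = 32/192 = 0.1667.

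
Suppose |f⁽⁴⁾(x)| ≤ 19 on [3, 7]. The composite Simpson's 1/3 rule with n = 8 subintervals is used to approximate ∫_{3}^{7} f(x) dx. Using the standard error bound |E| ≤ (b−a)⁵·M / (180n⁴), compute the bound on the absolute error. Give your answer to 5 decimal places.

0.02639

|E| ≤ (4)⁵·19 / (180·8⁴) = 19456/737280 = 0.02639.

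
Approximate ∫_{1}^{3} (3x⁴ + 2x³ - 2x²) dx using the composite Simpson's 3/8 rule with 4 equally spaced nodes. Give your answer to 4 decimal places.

168.2222

h = (3 − 1)/3 = 0.666667.
Nodes x₀,…,x₃ = 1, 1.666667, 2.333333, 3.
f(x) = 3x⁴ + 2x³ - 2x²: f₀=3, f₁=26.851852, f₂=103.444444, f₃=279.
(3h/8)·[f₀ + 3f₁ + 3f₂ + f₃] = 0.25·(672.888889) = 168.2222.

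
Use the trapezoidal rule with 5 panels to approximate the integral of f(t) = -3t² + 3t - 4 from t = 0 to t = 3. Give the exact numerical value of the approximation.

-26.04

h = (3 − 0)/5 = 0.6.
Nodes t₀,…,t₅ = 0, 0.6, 1.2, 1.8, 2.4, 3.
f(t) = -3t² + 3t - 4: f₀=-4, f₁=-3.28, f₂=-4.72, f₃=-8.32, f₄=-14.08, f₅=-22.
(h/2)·[f₀ + 2f₁ + 2f₂ + 2f₃ + 2f₄ + f₅] = 0.3·(-86.8) = -26.04.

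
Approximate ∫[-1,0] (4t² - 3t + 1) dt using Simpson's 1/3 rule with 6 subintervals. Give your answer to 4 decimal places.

3.8333

h = (0 − (-1))/6 = 0.166667.
Nodes t₀,…,t₆ = -1, -0.833333, -0.666667, -0.5, -0.333333, -0.166667, 0.
f(t) = 4t² - 3t + 1: f₀=8, f₁=6.277778, f₂=4.777778, f₃=3.5, f₄=2.444444, f₅=1.611111, f₆=1.
(h/3)·[f₀ + 4f₁ + 2f₂ + 4f₃ + 2f₄ + 4f₅ + f₆] = 0.055556·(69) = 3.8333.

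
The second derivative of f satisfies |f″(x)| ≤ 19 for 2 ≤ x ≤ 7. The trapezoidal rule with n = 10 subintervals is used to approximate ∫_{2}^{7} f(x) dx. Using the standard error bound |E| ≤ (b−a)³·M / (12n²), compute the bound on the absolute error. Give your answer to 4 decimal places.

1.9792

|E| ≤ (5)³·19 / (12·10²) = 2375/1200 = 1.9792.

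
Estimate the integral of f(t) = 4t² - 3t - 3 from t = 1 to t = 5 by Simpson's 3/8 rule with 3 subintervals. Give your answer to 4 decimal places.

h = (5 − 1)/3 = 1.333333.
Nodes t₀,…,t₃ = 1, 2.333333, 3.666667, 5.
f(t) = 4t² - 3t - 3: f₀=-2, f₁=11.777778, f₂=39.777778, f₃=82.
(3h/8)·[f₀ + 3f₁ + 3f₂ + f₃] = 0.5·(234.666667) = 117.3333.

117.3333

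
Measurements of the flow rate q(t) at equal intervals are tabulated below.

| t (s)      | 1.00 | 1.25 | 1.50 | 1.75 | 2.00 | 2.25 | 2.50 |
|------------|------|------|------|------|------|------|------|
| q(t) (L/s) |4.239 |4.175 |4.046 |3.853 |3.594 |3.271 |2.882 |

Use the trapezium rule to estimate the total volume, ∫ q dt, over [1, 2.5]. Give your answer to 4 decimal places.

h = 0.25, n = 6.
(h/2)·[y₀ + 2y₁ + 2y₂ + 2y₃ + 2y₄ + 2y₅ + y₆] = 0.125·(44.999) = 5.6249.

5.6249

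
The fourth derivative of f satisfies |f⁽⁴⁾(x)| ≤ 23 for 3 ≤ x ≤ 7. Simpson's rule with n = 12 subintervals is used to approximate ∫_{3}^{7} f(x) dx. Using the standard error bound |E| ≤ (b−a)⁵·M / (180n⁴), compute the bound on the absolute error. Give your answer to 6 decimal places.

|E| ≤ (4)⁵·23 / (180·12⁴) = 23552/3732480 = 0.006310.

0.006310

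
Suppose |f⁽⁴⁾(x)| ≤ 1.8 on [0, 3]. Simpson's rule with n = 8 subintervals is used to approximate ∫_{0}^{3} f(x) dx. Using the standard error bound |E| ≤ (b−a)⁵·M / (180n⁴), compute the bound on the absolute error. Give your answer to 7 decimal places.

|E| ≤ (3)⁵·1.8 / (180·8⁴) = 437.4/737280 = 0.0005933.

0.0005933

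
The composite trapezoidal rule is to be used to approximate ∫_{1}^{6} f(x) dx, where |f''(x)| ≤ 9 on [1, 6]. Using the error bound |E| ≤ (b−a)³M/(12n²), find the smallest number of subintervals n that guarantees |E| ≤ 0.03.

56

Need 1125/(12n²) ≤ 0.03.
n² ≥ 1125/(12·0.03) = 3125 ⇒ n ≥ 55.9017, so the smallest n is 56.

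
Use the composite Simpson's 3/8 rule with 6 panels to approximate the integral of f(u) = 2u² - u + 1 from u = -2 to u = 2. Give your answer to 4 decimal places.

h = (2 − (-2))/6 = 0.666667.
Nodes u₀,…,u₆ = -2, -1.333333, -0.666667, 0, 0.666667, 1.333333, 2.
f(u) = 2u² - u + 1: f₀=11, f₁=5.888889, f₂=2.555556, f₃=1, f₄=1.222222, f₅=3.222222, f₆=7.
(3h/8)·[f₀ + 3f₁ + 3f₂ + 2f₃ + 3f₄ + 3f₅ + f₆] = 0.25·(58.666667) = 14.6667.

14.6667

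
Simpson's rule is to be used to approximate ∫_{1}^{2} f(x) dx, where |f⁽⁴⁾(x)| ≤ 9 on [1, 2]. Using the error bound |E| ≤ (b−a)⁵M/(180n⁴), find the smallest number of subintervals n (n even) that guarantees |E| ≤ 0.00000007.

30

Need 9/(180n⁴) ≤ 0.00000007.
n⁴ ≥ 9/(180·0.00000007) = 714286 ⇒ n ≥ 29.0715, so the smallest even n is 30. (n must be even for Simpson's rule.)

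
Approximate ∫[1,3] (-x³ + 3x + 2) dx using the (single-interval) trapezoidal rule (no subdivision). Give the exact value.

-12

T = (b−a)/2 · [f(1) + f(3)] = 1·[4 + (-16)] = -12.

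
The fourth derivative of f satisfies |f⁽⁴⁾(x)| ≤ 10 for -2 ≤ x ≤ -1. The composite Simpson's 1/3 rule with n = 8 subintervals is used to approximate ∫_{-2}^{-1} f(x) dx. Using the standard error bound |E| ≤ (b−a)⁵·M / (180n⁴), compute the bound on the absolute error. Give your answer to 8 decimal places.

|E| ≤ (1)⁵·10 / (180·8⁴) = 10/737280 = 0.00001356.

0.00001356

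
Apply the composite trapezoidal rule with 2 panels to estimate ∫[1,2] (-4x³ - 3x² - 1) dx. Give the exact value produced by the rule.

h = (2 − 1)/2 = 0.5.
Nodes x₀,…,x₂ = 1, 1.5, 2.
f(x) = -4x³ - 3x² - 1: f₀=-8, f₁=-21.25, f₂=-45.
(h/2)·[f₀ + 2f₁ + f₂] = 0.25·(-95.5) = -23.875.

-23.875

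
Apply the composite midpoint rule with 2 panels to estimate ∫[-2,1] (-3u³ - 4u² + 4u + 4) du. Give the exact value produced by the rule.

4.96875

h = (1 − (-2))/2 = 1.5.
Midpoints m₁,…,m₂ = -1.25, 0.25.
f(m₁)=-1.390625, f(m₂)=4.703125.
h·[f(m₁) + f(m₂)] = 1.5·(3.3125) = 4.96875.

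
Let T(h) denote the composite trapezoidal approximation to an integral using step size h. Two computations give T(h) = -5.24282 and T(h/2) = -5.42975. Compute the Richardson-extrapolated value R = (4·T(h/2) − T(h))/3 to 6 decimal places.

R = (4·T(h/2) − T(h)) / 3 = (4·(-5.42975) − (-5.24282))/3 = (-16.47618)/3 = -5.492060.

-5.492060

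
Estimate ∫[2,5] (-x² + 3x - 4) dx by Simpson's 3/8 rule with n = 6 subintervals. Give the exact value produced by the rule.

h = (5 − 2)/6 = 0.5.
Nodes x₀,…,x₆ = 2, 2.5, 3, 3.5, 4, 4.5, 5.
f(x) = -x² + 3x - 4: f₀=-2, f₁=-2.75, f₂=-4, f₃=-5.75, f₄=-8, f₅=-10.75, f₆=-14.
(3h/8)·[f₀ + 3f₁ + 3f₂ + 2f₃ + 3f₄ + 3f₅ + f₆] = 0.1875·(-104) = -19.5.

-19.5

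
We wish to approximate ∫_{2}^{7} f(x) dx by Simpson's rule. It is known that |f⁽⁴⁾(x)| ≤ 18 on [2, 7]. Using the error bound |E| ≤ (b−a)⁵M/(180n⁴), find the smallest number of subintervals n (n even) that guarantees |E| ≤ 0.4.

6

Need 56250/(180n⁴) ≤ 0.4.
n⁴ ≥ 56250/(180·0.4) = 781.25 ⇒ n ≥ 5.2869, so the smallest even n is 6. (n must be even for Simpson's rule.)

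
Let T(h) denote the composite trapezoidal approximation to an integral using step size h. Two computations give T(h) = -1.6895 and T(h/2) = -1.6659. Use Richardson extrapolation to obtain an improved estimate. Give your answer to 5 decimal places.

R = (4·T(h/2) − T(h)) / 3 = (4·(-1.6659) − (-1.6895))/3 = (-4.9741)/3 = -1.65803.

-1.65803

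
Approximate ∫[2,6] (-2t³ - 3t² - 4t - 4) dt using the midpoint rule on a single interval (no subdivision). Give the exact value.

-784

M = (b−a)·f(4) = 4·(-196) = -784.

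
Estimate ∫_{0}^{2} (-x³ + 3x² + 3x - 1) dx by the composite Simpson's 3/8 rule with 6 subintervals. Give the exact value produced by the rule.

h = (2 − 0)/6 = 0.333333.
Nodes x₀,…,x₆ = 0, 0.333333, 0.666667, 1, 1.333333, 1.666667, 2.
f(x) = -x³ + 3x² + 3x - 1: f₀=-1, f₁=0.296296, f₂=2.037037, f₃=4, f₄=5.962963, f₅=7.703704, f₆=9.
(3h/8)·[f₀ + 3f₁ + 3f₂ + 2f₃ + 3f₄ + 3f₅ + f₆] = 0.125·(64) = 8.

8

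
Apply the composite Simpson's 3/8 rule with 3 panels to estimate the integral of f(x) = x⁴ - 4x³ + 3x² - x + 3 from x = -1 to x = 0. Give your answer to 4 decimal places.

h = (0 − (-1))/3 = 0.333333.
Nodes x₀,…,x₃ = -1, -0.666667, -0.333333, 0.
f(x) = x⁴ - 4x³ + 3x² - x + 3: f₀=12, f₁=6.382716, f₂=3.827160, f₃=3.
(3h/8)·[f₀ + 3f₁ + 3f₂ + f₃] = 0.125·(45.629630) = 5.7037.

5.7037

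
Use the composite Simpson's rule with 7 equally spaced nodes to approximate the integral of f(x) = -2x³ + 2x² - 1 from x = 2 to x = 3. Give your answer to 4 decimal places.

h = (3 − 2)/6 = 0.166667.
Nodes x₀,…,x₆ = 2, 2.166667, 2.333333, 2.5, 2.666667, 2.833333, 3.
f(x) = -2x³ + 2x² - 1: f₀=-9, f₁=-11.953704, f₂=-15.518519, f₃=-19.75, f₄=-24.703704, f₅=-30.435185, f₆=-37.
(h/3)·[f₀ + 4f₁ + 2f₂ + 4f₃ + 2f₄ + 4f₅ + f₆] = 0.055556·(-375) = -20.8333.

-20.8333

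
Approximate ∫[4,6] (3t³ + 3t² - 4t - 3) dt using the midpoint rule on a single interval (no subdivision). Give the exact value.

M = (b−a)·f(5) = 2·(427) = 854.

854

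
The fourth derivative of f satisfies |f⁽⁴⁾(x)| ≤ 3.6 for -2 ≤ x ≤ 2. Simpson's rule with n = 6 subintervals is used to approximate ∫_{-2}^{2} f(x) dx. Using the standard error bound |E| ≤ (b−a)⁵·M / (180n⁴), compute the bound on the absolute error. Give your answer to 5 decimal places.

|E| ≤ (4)⁵·3.6 / (180·6⁴) = 3686.4/233280 = 0.01580.

0.01580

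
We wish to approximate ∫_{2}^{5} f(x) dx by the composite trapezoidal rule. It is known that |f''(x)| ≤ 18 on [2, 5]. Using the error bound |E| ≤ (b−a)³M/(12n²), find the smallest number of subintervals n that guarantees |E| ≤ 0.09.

Need 486/(12n²) ≤ 0.09.
n² ≥ 486/(12·0.09) = 450 ⇒ n ≥ 21.2132, so the smallest n is 22.

22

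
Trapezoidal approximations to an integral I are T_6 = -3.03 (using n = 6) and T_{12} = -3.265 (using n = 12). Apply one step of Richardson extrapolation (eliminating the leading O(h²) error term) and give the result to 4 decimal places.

R = (4·T_{12} − T_6) / 3 = (4·(-3.265) − (-3.03))/3 = (-10.030)/3 = -3.3433.

-3.3433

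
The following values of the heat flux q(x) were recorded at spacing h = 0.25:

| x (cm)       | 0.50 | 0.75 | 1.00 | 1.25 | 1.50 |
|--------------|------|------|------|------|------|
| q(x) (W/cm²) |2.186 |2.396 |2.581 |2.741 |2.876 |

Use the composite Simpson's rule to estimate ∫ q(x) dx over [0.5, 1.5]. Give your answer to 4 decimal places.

h = 0.25, n = 4.
(h/3)·[y₀ + 4y₁ + 2y₂ + 4y₃ + y₄] = 0.083333·(30.772) = 2.5643.

2.5643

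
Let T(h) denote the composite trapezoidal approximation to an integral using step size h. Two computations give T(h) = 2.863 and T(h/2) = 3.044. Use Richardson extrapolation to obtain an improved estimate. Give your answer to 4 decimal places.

3.1043

R = (4·T(h/2) − T(h)) / 3 = (4·3.044 − 2.863)/3 = (9.313)/3 = 3.1043.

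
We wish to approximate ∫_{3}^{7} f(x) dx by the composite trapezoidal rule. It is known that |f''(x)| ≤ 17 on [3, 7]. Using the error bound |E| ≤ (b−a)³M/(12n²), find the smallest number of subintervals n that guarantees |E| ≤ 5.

5

Need 1088/(12n²) ≤ 5.
n² ≥ 1088/(12·5) = 18.1333 ⇒ n ≥ 4.2583, so the smallest n is 5.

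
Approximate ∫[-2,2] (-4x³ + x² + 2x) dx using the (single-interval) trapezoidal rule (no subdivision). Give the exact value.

16

T = (b−a)/2 · [f(-2) + f(2)] = 2·[32 + (-24)] = 16.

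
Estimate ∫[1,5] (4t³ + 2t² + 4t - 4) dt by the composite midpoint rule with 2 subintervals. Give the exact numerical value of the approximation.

688

h = (5 − 1)/2 = 2.
Midpoints m₁,…,m₂ = 2, 4.
f(m₁)=44, f(m₂)=300.
h·[f(m₁) + f(m₂)] = 2·(344) = 688.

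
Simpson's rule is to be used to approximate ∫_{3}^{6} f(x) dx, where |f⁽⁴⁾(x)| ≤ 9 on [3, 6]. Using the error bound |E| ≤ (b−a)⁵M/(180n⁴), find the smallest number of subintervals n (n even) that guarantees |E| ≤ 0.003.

8

Need 2187/(180n⁴) ≤ 0.003.
n⁴ ≥ 2187/(180·0.003) = 4050 ⇒ n ≥ 7.9774, so the smallest even n is 8. (n must be even for Simpson's rule.)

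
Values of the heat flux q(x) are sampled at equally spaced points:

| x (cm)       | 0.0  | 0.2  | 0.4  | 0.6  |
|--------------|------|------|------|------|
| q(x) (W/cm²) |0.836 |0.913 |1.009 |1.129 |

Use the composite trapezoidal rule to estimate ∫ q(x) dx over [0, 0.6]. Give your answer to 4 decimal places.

h = 0.2, n = 3.
(h/2)·[y₀ + 2y₁ + 2y₂ + y₃] = 0.1·(5.809) = 0.5809.

0.5809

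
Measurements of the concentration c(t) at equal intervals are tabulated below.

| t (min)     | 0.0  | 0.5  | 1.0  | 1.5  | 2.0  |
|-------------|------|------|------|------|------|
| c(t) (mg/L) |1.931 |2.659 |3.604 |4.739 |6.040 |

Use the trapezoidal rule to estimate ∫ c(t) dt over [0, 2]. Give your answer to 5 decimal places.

h = 0.5, n = 4.
(h/2)·[y₀ + 2y₁ + 2y₂ + 2y₃ + y₄] = 0.25·(29.975) = 7.49375.

7.49375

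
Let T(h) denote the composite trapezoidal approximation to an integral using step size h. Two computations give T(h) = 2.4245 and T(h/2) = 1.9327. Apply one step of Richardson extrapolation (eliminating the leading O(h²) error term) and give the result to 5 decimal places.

R = (4·T(h/2) − T(h)) / 3 = (4·1.9327 − 2.4245)/3 = (5.3063)/3 = 1.76877.

1.76877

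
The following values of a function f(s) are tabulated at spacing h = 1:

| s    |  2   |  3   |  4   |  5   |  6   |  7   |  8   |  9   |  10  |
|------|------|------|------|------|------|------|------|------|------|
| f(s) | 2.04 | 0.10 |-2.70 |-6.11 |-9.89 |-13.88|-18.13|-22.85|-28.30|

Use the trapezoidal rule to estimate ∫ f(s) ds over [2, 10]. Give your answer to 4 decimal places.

-86.5900

h = 1, n = 8.
(h/2)·[y₀ + 2y₁ + 2y₂ + 2y₃ + 2y₄ + 2y₅ + 2y₆ + 2y₇ + y₈] = 0.5·(-173.18) = -86.5900.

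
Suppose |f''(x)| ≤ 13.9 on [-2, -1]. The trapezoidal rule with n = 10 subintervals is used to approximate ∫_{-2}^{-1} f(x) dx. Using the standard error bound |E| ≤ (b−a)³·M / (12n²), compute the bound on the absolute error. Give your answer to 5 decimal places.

0.01158

|E| ≤ (1)³·13.9 / (12·10²) = 13.9/1200 = 0.01158.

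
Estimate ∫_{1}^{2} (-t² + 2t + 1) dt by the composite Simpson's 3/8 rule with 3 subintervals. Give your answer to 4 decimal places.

1.6667

h = (2 − 1)/3 = 0.333333.
Nodes t₀,…,t₃ = 1, 1.333333, 1.666667, 2.
f(t) = -t² + 2t + 1: f₀=2, f₁=1.888889, f₂=1.555556, f₃=1.
(3h/8)·[f₀ + 3f₁ + 3f₂ + f₃] = 0.125·(13.333333) = 1.6667.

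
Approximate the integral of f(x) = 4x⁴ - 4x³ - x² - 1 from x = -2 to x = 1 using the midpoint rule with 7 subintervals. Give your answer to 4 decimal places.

34.0802

h = (1 − (-2))/7 = 0.428571.
Midpoints m₁,…,m₇ = -1.785714, -1.357143, -0.928571, -0.5, -0.071429, 0.357143, 0.785714.
f(m₁)=59.261349, f(m₂)=20.726156, f(m₃)=4.314244, f(m₄)=-0.5, f(m₅)=-1.003540, f(m₆)=-1.244690, f(m₇)=-2.033111.
h·[f(m₁) + f(m₂) + f(m₃) + f(m₄) + f(m₅) + f(m₆) + f(m₇)] = 0.428571·(79.520408) = 34.0802.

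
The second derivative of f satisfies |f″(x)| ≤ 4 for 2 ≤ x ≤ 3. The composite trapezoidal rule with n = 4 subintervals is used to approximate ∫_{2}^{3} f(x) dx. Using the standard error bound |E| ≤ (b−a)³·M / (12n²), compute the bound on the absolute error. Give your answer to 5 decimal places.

0.02083

|E| ≤ (1)³·4 / (12·4²) = 4/192 = 0.02083.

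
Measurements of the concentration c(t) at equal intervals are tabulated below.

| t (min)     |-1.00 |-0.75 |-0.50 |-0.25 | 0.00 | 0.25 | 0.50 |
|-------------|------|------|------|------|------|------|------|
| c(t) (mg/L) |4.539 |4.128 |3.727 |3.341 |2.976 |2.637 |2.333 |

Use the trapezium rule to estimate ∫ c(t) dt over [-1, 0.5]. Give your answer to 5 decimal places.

5.06125

h = 0.25, n = 6.
(h/2)·[y₀ + 2y₁ + 2y₂ + 2y₃ + 2y₄ + 2y₅ + y₆] = 0.125·(40.490) = 5.06125.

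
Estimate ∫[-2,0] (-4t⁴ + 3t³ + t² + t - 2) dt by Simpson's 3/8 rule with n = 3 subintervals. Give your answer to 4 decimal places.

h = (0 − (-2))/3 = 0.666667.
Nodes t₀,…,t₃ = -2, -1.333333, -0.666667, 0.
f(t) = -4t⁴ + 3t³ + t² + t - 2: f₀=-88, f₁=-21.308642, f₂=-3.901235, f₃=-2.
(3h/8)·[f₀ + 3f₁ + 3f₂ + f₃] = 0.25·(-165.629630) = -41.4074.

-41.4074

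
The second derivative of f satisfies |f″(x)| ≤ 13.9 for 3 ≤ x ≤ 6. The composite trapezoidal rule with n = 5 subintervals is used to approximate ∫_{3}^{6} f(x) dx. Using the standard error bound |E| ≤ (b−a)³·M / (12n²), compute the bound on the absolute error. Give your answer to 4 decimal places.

|E| ≤ (3)³·13.9 / (12·5²) = 375.3/300 = 1.2510.

1.2510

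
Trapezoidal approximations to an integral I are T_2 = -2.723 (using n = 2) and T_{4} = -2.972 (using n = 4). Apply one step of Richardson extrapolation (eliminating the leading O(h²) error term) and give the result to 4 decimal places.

R = (4·T_{4} − T_2) / 3 = (4·(-2.972) − (-2.723))/3 = (-9.165)/3 = -3.0550.

-3.0550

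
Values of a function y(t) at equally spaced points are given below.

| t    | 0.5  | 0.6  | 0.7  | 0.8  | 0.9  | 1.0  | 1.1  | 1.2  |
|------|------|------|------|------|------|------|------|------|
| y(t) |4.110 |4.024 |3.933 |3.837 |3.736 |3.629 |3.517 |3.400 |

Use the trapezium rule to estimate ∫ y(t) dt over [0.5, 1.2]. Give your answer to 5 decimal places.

h = 0.1, n = 7.
(h/2)·[y₀ + 2y₁ + 2y₂ + 2y₃ + 2y₄ + 2y₅ + 2y₆ + y₇] = 0.05·(52.862) = 2.64310.

2.64310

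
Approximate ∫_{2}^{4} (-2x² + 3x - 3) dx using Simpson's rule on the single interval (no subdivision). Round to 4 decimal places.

S = (b−a)/6 · [f(2) + 4f(3) + f(4)] = 0.333333·[(-5) + 4·(-12) + (-23)] = -25.3333.

-25.3333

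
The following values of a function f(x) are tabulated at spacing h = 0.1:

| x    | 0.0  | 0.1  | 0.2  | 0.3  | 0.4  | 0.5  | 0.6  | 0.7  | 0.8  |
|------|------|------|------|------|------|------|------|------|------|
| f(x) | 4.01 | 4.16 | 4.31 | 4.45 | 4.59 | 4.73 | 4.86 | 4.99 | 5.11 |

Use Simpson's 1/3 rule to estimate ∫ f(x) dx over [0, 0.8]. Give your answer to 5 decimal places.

h = 0.1, n = 8.
(h/3)·[y₀ + 4y₁ + 2y₂ + 4y₃ + 2y₄ + 4y₅ + 2y₆ + 4y₇ + y₈] = 0.033333·(109.96) = 3.66533.

3.66533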